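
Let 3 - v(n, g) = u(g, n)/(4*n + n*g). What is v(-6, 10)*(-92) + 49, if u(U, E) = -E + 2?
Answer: -4951/21 ≈ -235.76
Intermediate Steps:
u(U, E) = 2 - E
v(n, g) = 3 - (2 - n)/(4*n + g*n) (v(n, g) = 3 - (2 - n)/(4*n + n*g) = 3 - (2 - n)/(4*n + g*n))
v(-6, 10)*(-92) + 49 = ((-2 + 13*(-6) + 3*10*(-6))/((-6)*(4 + 10)))*(-92) + 49 = -⅙*(-2 - 78 - 180)/14*(-92) + 49 = -⅙*1/14*(-260)*(-92) + 49 = (65/21)*(-92) + 49 = -5980/21 + 49 = -4951/21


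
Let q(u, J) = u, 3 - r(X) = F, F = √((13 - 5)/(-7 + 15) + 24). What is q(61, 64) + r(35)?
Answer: 59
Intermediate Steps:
F = 5 (F = √(8/8 + 24) = √(8*(⅛) + 24) = √(1 + 24) = √25 = 5)
r(X) = -2 (r(X) = 3 - 1*5 = 3 - 5 = -2)
q(61, 64) + r(35) = 61 - 2 = 59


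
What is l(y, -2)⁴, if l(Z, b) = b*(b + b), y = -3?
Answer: 4096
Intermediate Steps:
l(Z, b) = 2*b² (l(Z, b) = b*(2*b) = 2*b²)
l(y, -2)⁴ = (2*(-2)²)⁴ = (2*4)⁴ = 8⁴ = 4096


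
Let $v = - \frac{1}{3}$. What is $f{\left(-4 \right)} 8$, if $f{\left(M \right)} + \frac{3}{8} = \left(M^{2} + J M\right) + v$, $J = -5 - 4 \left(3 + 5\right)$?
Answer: $\frac{3919}{3} \approx 1306.3$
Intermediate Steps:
$J = -37$ ($J = -5 - 32 = -37$)
$v = - \frac{1}{3}$ ($v = \left(-1\right) \frac{1}{3} = - \frac{1}{3} \approx -0.33333$)
$f{\left(M \right)} = - \frac{17}{24} + M^{2} - 37 M$ ($f{\left(M \right)} = - \frac{3}{8} - \left(\frac{1}{3} - M^{2} + 37 M\right) = - \frac{17}{24} + M^{2} - 37 M$)
$f{\left(-4 \right)} 8 = \left(- \frac{17}{24} + \left(-4\right)^{2} - -148\right) 8 = \left(- \frac{17}{24} + 16 + 148\right) 8 = \frac{3919}{24} \cdot 8 = \frac{3919}{3}$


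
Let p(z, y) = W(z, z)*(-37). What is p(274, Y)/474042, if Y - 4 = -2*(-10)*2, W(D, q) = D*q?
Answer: -1388906/237021 ≈ -5.8598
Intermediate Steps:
Y = 44 (Y = 4 - 2*(-10)*2 = 4 + 20*2 = 4 + 40 = 44)
p(z, y) = -37*z**2 (p(z, y) = (z*z)*(-37) = z**2*(-37) = -37*z**2)
p(274, Y)/474042 = -37*274**2/474042 = -37*75076*(1/474042) = -2777812*1/474042 = -1388906/237021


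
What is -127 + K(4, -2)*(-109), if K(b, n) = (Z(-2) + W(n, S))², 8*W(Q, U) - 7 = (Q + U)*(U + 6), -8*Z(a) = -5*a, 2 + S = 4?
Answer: -9109/64 ≈ -142.33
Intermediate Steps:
S = 2 (S = -2 + 4 = 2)
Z(a) = 5*a/8 (Z(a) = -(-5)*a/8 = 5*a/8)
W(Q, U) = 7/8 + (6 + U)*(Q + U)/8 (W(Q, U) = 7/8 + ((Q + U)*(U + 6))/8 = 7/8 + ((Q + U)*(6 + U))/8 = 7/8 + ((6 + U)*(Q + U))/8 = 7/8 + (6 + U)*(Q + U)/8)
K(b, n) = (13/8 + n)² (K(b, n) = ((5/8)*(-2) + (7/8 + (⅛)*2² + 3*n/4 + (¾)*2 + (⅛)*n*2))² = (-5/4 + (7/8 + (⅛)*4 + 3*n/4 + 3/2 + n/4))² = (-5/4 + (7/8 + ½ + 3*n/4 + 3/2 + n/4))² = (-5/4 + (23/8 + n))² = (13/8 + n)²)
-127 + K(4, -2)*(-109) = -127 + ((13 + 8*(-2))²/64)*(-109) = -127 + ((13 - 16)²/64)*(-109) = -127 + ((1/64)*(-3)²)*(-109) = -127 + ((1/64)*9)*(-109) = -127 + (9/64)*(-109) = -127 - 981/64 = -9109/64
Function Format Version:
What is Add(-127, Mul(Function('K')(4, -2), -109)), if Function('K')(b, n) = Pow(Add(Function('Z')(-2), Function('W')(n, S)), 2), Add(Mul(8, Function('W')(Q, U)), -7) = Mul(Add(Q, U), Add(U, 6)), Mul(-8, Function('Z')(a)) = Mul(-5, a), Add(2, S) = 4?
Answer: Rational(-9109, 64) ≈ -142.33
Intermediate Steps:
S = 2 (S = Add(-2, 4) = 2)
Function('Z')(a) = Mul(Rational(5, 8), a) (Function('Z')(a) = Mul(Rational(-1, 8), Mul(-5, a)) = Mul(Rational(5, 8), a))
Function('W')(Q, U) = Add(Rational(7, 8), Mul(Rational(1, 8), Add(6, U), Add(Q, U))) (Function('W')(Q, U) = Add(Rational(7, 8), Mul(Rational(1, 8), Mul(Add(Q, U), Add(U, 6)))) = Add(Rational(7, 8), Mul(Rational(1, 8), Mul(Add(Q, U), Add(6, U)))) = Add(Rational(7, 8), Mul(Rational(1, 8), Mul(Add(6, U), Add(Q, U)))) = Add(Rational(7, 8), Mul(Rational(1, 8), Add(6, U), Add(Q, U))))
Function('K')(b, n) = Pow(Add(Rational(13, 8), n), 2) (Function('K')(b, n) = Pow(Add(Mul(Rational(5, 8), -2), Add(Rational(7, 8), Mul(Rational(1, 8), Pow(2, 2)), Mul(Rational(3, 4), n), Mul(Rational(3, 4), 2), Mul(Rational(1, 8), n, 2))), 2) = Pow(Add(Rational(-5, 4), Add(Rational(7, 8), Mul(Rational(1, 8), 4), Mul(Rational(3, 4), n), Rational(3, 2), Mul(Rational(1, 4), n))), 2) = Pow(Add(Rational(-5, 4), Add(Rational(7, 8), Rational(1, 2), Mul(Rational(3, 4), n), Rational(3, 2), Mul(Rational(1, 4), n))), 2) = Pow(Add(Rational(-5, 4), Add(Rational(23, 8), n)), 2) = Pow(Add(Rational(13, 8), n), 2))
Add(-127, Mul(Function('K')(4, -2), -109)) = Add(-127, Mul(Mul(Rational(1, 64), Pow(Add(13, Mul(8, -2)), 2)), -109)) = Add(-127, Mul(Mul(Rational(1, 64), Pow(Add(13, -16), 2)), -109)) = Add(-127, Mul(Mul(Rational(1, 64), Pow(-3, 2)), -109)) = Add(-127, Mul(Mul(Rational(1, 64), 9), -109)) = Add(-127, Mul(Rational(9, 64), -109)) = Add(-127, Rational(-981, 64)) = Rational(-9109, 64)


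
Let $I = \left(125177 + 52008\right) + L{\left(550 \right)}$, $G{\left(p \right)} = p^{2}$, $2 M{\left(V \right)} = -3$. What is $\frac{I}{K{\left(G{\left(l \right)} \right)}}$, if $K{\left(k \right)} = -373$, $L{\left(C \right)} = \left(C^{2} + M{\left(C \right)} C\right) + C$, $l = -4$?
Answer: $- \frac{479410}{373} \approx -1285.3$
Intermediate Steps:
$M{\left(V \right)} = - \frac{3}{2}$ ($M{\left(V \right)} = \frac{1}{2} \left(-3\right) = - \frac{3}{2}$)
$L{\left(C \right)} = C^{2} - \frac{C}{2}$ ($L{\left(C \right)} = \left(C^{2} - \frac{3 C}{2}\right) + C = C^{2} - \frac{C}{2}$)
$I = 479410$ ($I = \left(125177 + 52008\right) + 550 \left(- \frac{1}{2} + 550\right) = 177185 + 550 \cdot \frac{1099}{2} = 177185 + 302225 = 479410$)
$\frac{I}{K{\left(G{\left(l \right)} \right)}} = \frac{479410}{-373} = 479410 \left(- \frac{1}{373}\right) = - \frac{479410}{373}$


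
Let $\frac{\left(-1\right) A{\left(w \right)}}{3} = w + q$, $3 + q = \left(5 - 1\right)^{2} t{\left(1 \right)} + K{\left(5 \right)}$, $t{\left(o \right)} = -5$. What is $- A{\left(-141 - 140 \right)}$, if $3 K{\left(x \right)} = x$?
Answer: $-1087$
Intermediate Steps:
$K{\left(x \right)} = \frac{x}{3}$
$q = - \frac{244}{3}$ ($q = -3 + \left(\left(5 - 1\right)^{2} \left(-5\right) + \frac{1}{3} \cdot 5\right) = -3 + \left(4^{2} \left(-5\right) + \frac{5}{3}\right) = -3 + \left(16 \left(-5\right) + \frac{5}{3}\right) = -3 + \left(-80 + \frac{5}{3}\right) = -3 - \frac{235}{3} = - \frac{244}{3} \approx -81.333$)
$A{\left(w \right)} = 244 - 3 w$ ($A{\left(w \right)} = - 3 \left(w - \frac{244}{3}\right) = - 3 \left(- \frac{244}{3} + w\right) = 244 - 3 w$)
$- A{\left(-141 - 140 \right)} = - (244 - 3 \left(-141 - 140\right)) = - (244 - -843) = - (244 + 843) = \left(-1\right) 1087 = -1087$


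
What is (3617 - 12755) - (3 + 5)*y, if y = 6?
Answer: -9186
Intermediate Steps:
(3617 - 12755) - (3 + 5)*y = (3617 - 12755) - (3 + 5)*6 = -9138 - 8*6 = -9138 - 1*48 = -9138 - 48 = -9186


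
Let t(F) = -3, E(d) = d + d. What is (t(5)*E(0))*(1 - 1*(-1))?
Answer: 0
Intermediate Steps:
E(d) = 2*d
(t(5)*E(0))*(1 - 1*(-1)) = (-6*0)*(1 - 1*(-1)) = (-3*0)*(1 + 1) = 0*2 = 0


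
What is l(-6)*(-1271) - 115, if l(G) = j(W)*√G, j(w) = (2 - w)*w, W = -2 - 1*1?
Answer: -115 + 19065*I*√6 ≈ -115.0 + 46700.0*I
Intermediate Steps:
W = -3 (W = -2 - 1 = -3)
j(w) = w*(2 - w)
l(G) = -15*√G (l(G) = (-3*(2 - 1*(-3)))*√G = (-3*(2 + 3))*√G = (-3*5)*√G = -15*√G)
l(-6)*(-1271) - 115 = -15*I*√6*(-1271) - 115 = 19065*I*√6 - 115 = -115 + 19065*I*√6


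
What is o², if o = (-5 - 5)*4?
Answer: 1600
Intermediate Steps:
o = -40 (o = -10*4 = -40)
o² = (-40)² = 1600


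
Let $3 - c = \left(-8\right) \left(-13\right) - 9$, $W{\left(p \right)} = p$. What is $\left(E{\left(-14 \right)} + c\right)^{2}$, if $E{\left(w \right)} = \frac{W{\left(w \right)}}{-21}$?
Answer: $\frac{75076}{9} \approx 8341.8$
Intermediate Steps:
$E{\left(w \right)} = - \frac{w}{21}$ ($E{\left(w \right)} = \frac{w}{-21} = w \left(- \frac{1}{21}\right) = - \frac{w}{21}$)
$c = -92$ ($c = 3 - \left(\left(-8\right) \left(-13\right) - 9\right) = 3 - \left(104 - 9\right) = 3 - 95 = -92$)
$\left(E{\left(-14 \right)} + c\right)^{2} = \left(\left(- \frac{1}{21}\right) \left(-14\right) - 92\right)^{2} = \left(\frac{2}{3} - 92\right)^{2} = \left(- \frac{274}{3}\right)^{2} = \frac{75076}{9}$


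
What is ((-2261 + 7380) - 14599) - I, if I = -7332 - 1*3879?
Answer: 1731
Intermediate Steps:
I = -11211 (I = -7332 - 3879 = -11211)
((-2261 + 7380) - 14599) - I = ((-2261 + 7380) - 14599) - 1*(-11211) = (5119 - 14599) + 11211 = -9480 + 11211 = 1731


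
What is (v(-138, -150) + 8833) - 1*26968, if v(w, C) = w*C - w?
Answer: 2703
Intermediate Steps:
v(w, C) = -w + C*w (v(w, C) = C*w - w = -w + C*w)
(v(-138, -150) + 8833) - 1*26968 = (-138*(-1 - 150) + 8833) - 1*26968 = (-138*(-151) + 8833) - 26968 = (20838 + 8833) - 26968 = 29671 - 26968 = 2703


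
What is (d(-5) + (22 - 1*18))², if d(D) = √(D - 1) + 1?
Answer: (5 + I*√6)² ≈ 19.0 + 24.495*I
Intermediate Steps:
d(D) = 1 + √(-1 + D) (d(D) = √(-1 + D) + 1 = 1 + √(-1 + D))
(d(-5) + (22 - 1*18))² = ((1 + √(-1 - 5)) + (22 - 1*18))² = ((1 + √(-6)) + (22 - 18))² = ((1 + I*√6) + 4)² = (5 + I*√6)²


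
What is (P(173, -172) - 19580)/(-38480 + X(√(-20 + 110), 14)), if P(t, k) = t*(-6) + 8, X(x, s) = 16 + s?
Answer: 2061/3845 ≈ 0.53602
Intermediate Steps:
P(t, k) = 8 - 6*t (P(t, k) = -6*t + 8 = 8 - 6*t)
(P(173, -172) - 19580)/(-38480 + X(√(-20 + 110), 14)) = ((8 - 6*173) - 19580)/(-38480 + (16 + 14)) = ((8 - 1038) - 19580)/(-38480 + 30) = (-1030 - 19580)/(-38450) = -20610*(-1/38450) = 2061/3845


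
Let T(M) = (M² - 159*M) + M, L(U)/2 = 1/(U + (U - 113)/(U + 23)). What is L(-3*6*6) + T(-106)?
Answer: 14747558/527 ≈ 27984.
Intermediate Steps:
L(U) = 2/(U + (-113 + U)/(23 + U)) (L(U) = 2/(U + (U - 113)/(U + 23)) = 2/(U + (-113 + U)/(23 + U)))
T(M) = M² - 158*M
L(-3*6*6) + T(-106) = 2*(23 - 3*6*6)/(-113 + (-3*6*6)² + 24*(-3*6*6)) - 106*(-158 - 106) = 2*(23 - 18*6)/(-113 + (-18*6)² + 24*(-18*6)) - 106*(-264) = 2*(23 - 108)/(-113 + (-108)² + 24*(-108)) + 27984 = 2*(-85)/(-113 + 11664 - 2592) + 27984 = 2*(-85)/8959 + 27984 = 2*(1/8959)*(-85) + 27984 = -10/527 + 27984 = 14747558/527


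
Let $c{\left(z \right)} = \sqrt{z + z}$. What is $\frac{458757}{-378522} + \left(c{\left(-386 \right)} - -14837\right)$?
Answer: $\frac{623963573}{42058} + 2 i \sqrt{193} \approx 14836.0 + 27.785 i$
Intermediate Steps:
$c{\left(z \right)} = \sqrt{2} \sqrt{z}$ ($c{\left(z \right)} = \sqrt{2 z} = \sqrt{2} \sqrt{z}$)
$\frac{458757}{-378522} + \left(c{\left(-386 \right)} - -14837\right) = \frac{458757}{-378522} + \left(\sqrt{2} \sqrt{-386} - -14837\right) = 458757 \left(- \frac{1}{378522}\right) + \left(\sqrt{2} i \sqrt{386} + \left(-3 + 14840\right)\right) = - \frac{50973}{42058} + \left(2 i \sqrt{193} + 14837\right) = - \frac{50973}{42058} + \left(14837 + 2 i \sqrt{193}\right) = \frac{623963573}{42058} + 2 i \sqrt{193}$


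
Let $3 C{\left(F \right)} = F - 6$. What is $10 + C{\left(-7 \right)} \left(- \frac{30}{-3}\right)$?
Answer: $- \frac{100}{3} \approx -33.333$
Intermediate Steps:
$C{\left(F \right)} = -2 + \frac{F}{3}$ ($C{\left(F \right)} = \frac{F - 6}{3} = \frac{-6 + F}{3} = -2 + \frac{F}{3}$)
$10 + C{\left(-7 \right)} \left(- \frac{30}{-3}\right) = 10 + \left(-2 + \frac{1}{3} \left(-7\right)\right) \left(- \frac{30}{-3}\right) = 10 + \left(-2 - \frac{7}{3}\right) \left(\left(-30\right) \left(- \frac{1}{3}\right)\right) = 10 - \frac{130}{3} = - \frac{100}{3}$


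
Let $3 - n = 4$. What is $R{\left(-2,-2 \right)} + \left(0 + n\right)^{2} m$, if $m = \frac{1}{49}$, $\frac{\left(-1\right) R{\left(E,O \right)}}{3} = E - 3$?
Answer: $\frac{736}{49} \approx 15.02$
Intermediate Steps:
$n = -1$ ($n = 3 - 4 = -1$)
$R{\left(E,O \right)} = 9 - 3 E$ ($R{\left(E,O \right)} = - 3 \left(E - 3\right) = - 3 \left(-3 + E\right) = 9 - 3 E$)
$m = \frac{1}{49} \approx 0.020408$
$R{\left(-2,-2 \right)} + \left(0 + n\right)^{2} m = \left(9 - -6\right) + \left(0 - 1\right)^{2} \cdot \frac{1}{49} = \left(9 + 6\right) + \left(-1\right)^{2} \cdot \frac{1}{49} = 15 + 1 \cdot \frac{1}{49} = 15 + \frac{1}{49} = \frac{736}{49}$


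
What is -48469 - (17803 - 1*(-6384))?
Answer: -72656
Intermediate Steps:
-48469 - (17803 - 1*(-6384)) = -48469 - (17803 + 6384) = -48469 - 1*24187 = -48469 - 24187 = -72656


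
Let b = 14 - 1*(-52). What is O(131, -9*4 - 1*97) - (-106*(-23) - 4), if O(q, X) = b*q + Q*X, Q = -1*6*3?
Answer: 8606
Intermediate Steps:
Q = -18 (Q = -6*3 = -18)
b = 66 (b = 14 + 52 = 66)
O(q, X) = -18*X + 66*q (O(q, X) = 66*q - 18*X = -18*X + 66*q)
O(131, -9*4 - 1*97) - (-106*(-23) - 4) = (-18*(-9*4 - 1*97) + 66*131) - (-106*(-23) - 4) = (-18*(-36 - 97) + 8646) - (2438 - 4) = (-18*(-133) + 8646) - 1*2434 = (2394 + 8646) - 2434 = 11040 - 2434 = 8606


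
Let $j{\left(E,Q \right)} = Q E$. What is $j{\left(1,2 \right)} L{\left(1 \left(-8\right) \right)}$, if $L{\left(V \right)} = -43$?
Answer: $-86$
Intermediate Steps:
$j{\left(E,Q \right)} = E Q$
$j{\left(1,2 \right)} L{\left(1 \left(-8\right) \right)} = 1 \cdot 2 \left(-43\right) = 2 \left(-43\right) = -86$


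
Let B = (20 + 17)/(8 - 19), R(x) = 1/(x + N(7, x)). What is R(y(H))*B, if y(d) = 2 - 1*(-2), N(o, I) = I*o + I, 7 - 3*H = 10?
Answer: -37/396 ≈ -0.093434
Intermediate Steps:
H = -1 (H = 7/3 - 1/3*10 = 7/3 - 10/3 = -1)
N(o, I) = I + I*o
y(d) = 4 (y(d) = 2 + 2 = 4)
R(x) = 1/(9*x) (R(x) = 1/(x + x*(1 + 7)) = 1/(x + x*8) = 1/(x + 8*x) = 1/(9*x))
B = -37/11 (B = 37/(-11) = 37*(-1/11) = -37/11 ≈ -3.3636)
R(y(H))*B = ((1/9)/4)*(-37/11) = ((1/9)*(1/4))*(-37/11) = (1/36)*(-37/11) = -37/396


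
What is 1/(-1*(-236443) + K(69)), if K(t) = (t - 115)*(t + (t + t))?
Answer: 1/226921 ≈ 4.4068e-6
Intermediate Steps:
K(t) = 3*t*(-115 + t) (K(t) = (-115 + t)*(t + 2*t) = (-115 + t)*(3*t) = 3*t*(-115 + t))
1/(-1*(-236443) + K(69)) = 1/(-1*(-236443) + 3*69*(-115 + 69)) = 1/(236443 + 3*69*(-46)) = 1/(236443 - 9522) = 1/226921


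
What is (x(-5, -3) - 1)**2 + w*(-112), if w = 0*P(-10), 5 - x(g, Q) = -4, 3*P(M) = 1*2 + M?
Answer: 64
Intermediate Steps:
P(M) = 2/3 + M/3 (P(M) = (1*2 + M)/3 = (2 + M)/3 = 2/3 + M/3)
x(g, Q) = 9 (x(g, Q) = 5 - 1*(-4) = 5 + 4 = 9)
w = 0 (w = 0*(2/3 + (1/3)*(-10)) = 0*(2/3 - 10/3) = 0*(-8/3) = 0)
(x(-5, -3) - 1)**2 + w*(-112) = (9 - 1)**2 + 0*(-112) = 8**2 + 0 = 64 + 0 = 64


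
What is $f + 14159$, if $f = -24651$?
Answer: $-10492$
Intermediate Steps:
$f + 14159 = -24651 + 14159 = -10492$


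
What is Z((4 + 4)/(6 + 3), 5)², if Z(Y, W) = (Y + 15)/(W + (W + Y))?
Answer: 20449/9604 ≈ 2.1292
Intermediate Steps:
Z(Y, W) = (15 + Y)/(Y + 2*W)
Z((4 + 4)/(6 + 3), 5)² = ((15 + (4 + 4)/(6 + 3))/((4 + 4)/(6 + 3) + 2*5))² = ((15 + 8/9)/(8/9 + 10))² = ((143/9)/(98/9))² = ((9/98)*(143/9))² = (143/98)² = 20449/9604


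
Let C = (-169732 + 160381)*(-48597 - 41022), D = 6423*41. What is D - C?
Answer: -837763926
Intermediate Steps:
D = 263343
C = 838027269 (C = -9351*(-89619) = 838027269)
D - C = 263343 - 1*838027269 = 263343 - 838027269 = -837763926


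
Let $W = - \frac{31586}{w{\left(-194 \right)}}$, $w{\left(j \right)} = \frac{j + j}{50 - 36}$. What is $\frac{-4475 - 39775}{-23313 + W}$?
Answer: $\frac{429225}{215081} \approx 1.9956$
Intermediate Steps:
$w{\left(j \right)} = \frac{j}{7}$ ($w{\left(j \right)} = \frac{2 j}{14} = 2 j \frac{1}{14} = \frac{j}{7}$)
$W = \frac{110551}{97}$ ($W = - \frac{31586}{\frac{1}{7} \left(-194\right)} = - \frac{31586}{- \frac{194}{7}} = \left(-31586\right) \left(- \frac{7}{194}\right) = \frac{110551}{97} \approx 1139.7$)
$\frac{-4475 - 39775}{-23313 + W} = \frac{-4475 - 39775}{-23313 + \frac{110551}{97}} = - \frac{44250}{- \frac{2150810}{97}} = \left(-44250\right) \left(- \frac{97}{2150810}\right) = \frac{429225}{215081}$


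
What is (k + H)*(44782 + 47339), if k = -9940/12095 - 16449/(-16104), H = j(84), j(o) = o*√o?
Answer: 238758562953/12985192 + 15476328*√21 ≈ 7.0940e+7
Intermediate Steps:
j(o) = o^(3/2)
H = 168*√21 (H = 84^(3/2) = 168*√21 ≈ 769.87)
k = 2591793/12985192 (k = -9940*1/12095 - 16449*(-1/16104) = -1988/2419 + 5483/5368 = 2591793/12985192 ≈ 0.19960)
(k + H)*(44782 + 47339) = (2591793/12985192 + 168*√21)*(44782 + 47339) = (2591793/12985192 + 168*√21)*92121 = 238758562953/12985192 + 15476328*√21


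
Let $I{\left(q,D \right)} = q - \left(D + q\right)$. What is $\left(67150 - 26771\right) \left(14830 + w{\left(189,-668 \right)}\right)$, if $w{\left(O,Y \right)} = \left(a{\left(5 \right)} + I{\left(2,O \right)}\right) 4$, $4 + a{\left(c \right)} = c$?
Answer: $568455562$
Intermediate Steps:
$a{\left(c \right)} = -4 + c$
$I{\left(q,D \right)} = - D$ ($I{\left(q,D \right)} = q - \left(D + q\right) = - D$)
$w{\left(O,Y \right)} = 4 - 4 O$ ($w{\left(O,Y \right)} = \left(\left(-4 + 5\right) - O\right) 4 = \left(1 - O\right) 4 = 4 - 4 O$)
$\left(67150 - 26771\right) \left(14830 + w{\left(189,-668 \right)}\right) = \left(67150 - 26771\right) \left(14830 + \left(4 - 756\right)\right) = 40379 \left(14830 + \left(4 - 756\right)\right) = 40379 \left(14830 - 752\right) = 40379 \cdot 14078 = 568455562$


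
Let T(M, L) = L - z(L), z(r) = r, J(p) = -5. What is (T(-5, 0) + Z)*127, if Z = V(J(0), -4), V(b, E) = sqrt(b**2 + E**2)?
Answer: 127*sqrt(41) ≈ 813.20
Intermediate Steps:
V(b, E) = sqrt(E**2 + b**2)
Z = sqrt(41) (Z = sqrt((-4)**2 + (-5)**2) = sqrt(16 + 25) = sqrt(41) ≈ 6.4031)
T(M, L) = 0 (T(M, L) = L - L = 0)
(T(-5, 0) + Z)*127 = (0 + sqrt(41))*127 = sqrt(41)*127 = 127*sqrt(41)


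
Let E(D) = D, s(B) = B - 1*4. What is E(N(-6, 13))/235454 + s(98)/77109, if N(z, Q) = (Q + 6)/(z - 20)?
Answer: 573984505/472046184636 ≈ 0.0012159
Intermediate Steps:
s(B) = -4 + B (s(B) = B - 4 = -4 + B)
N(z, Q) = (6 + Q)/(-20 + z)
E(N(-6, 13))/235454 + s(98)/77109 = ((6 + 13)/(-20 - 6))/235454 + (-4 + 98)/77109 = (19/(-26))*(1/235454) + 94*(1/77109) = -1/26*19*(1/235454) + 94/77109 = -19/26*1/235454 + 94/77109 = -19/6121804 + 94/77109 = 573984505/472046184636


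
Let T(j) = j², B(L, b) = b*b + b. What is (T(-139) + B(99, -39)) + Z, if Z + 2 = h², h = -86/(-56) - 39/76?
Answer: 367967385/17689 ≈ 20802.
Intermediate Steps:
h = 136/133 (h = -86*(-1/56) - 39*1/76 = 43/28 - 39/76 = 136/133 ≈ 1.0226)
B(L, b) = b + b² (B(L, b) = b² + b = b + b²)
Z = -16882/17689 (Z = -2 + (136/133)² = -2 + 18496/17689 = -16882/17689 ≈ -0.95438)
(T(-139) + B(99, -39)) + Z = ((-139)² - 39*(1 - 39)) - 16882/17689 = (19321 - 39*(-38)) - 16882/17689 = (19321 + 1482) - 16882/17689 = 20803 - 16882/17689 = 367967385/17689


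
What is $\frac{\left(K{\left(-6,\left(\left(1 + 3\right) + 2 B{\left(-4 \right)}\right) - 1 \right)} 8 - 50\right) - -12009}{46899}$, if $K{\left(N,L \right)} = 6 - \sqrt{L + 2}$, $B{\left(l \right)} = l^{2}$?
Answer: $\frac{12007}{46899} - \frac{8 \sqrt{37}}{46899} \approx 0.25498$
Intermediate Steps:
$K{\left(N,L \right)} = 6 - \sqrt{2 + L}$
$\frac{\left(K{\left(-6,\left(\left(1 + 3\right) + 2 B{\left(-4 \right)}\right) - 1 \right)} 8 - 50\right) - -12009}{46899} = \frac{\left(\left(6 - \sqrt{2 + \left(\left(\left(1 + 3\right) + 2 \left(-4\right)^{2}\right) - 1\right)}\right) 8 - 50\right) - -12009}{46899} = \left(\left(\left(6 - \sqrt{2 + \left(\left(4 + 2 \cdot 16\right) - 1\right)}\right) 8 - 50\right) + 12009\right) \frac{1}{46899} = \left(\left(\left(6 - \sqrt{2 + \left(\left(4 + 32\right) - 1\right)}\right) 8 - 50\right) + 12009\right) \frac{1}{46899} = \left(\left(\left(6 - \sqrt{2 + \left(36 - 1\right)}\right) 8 - 50\right) + 12009\right) \frac{1}{46899} = \left(\left(\left(6 - \sqrt{2 + 35}\right) 8 - 50\right) + 12009\right) \frac{1}{46899} = \left(\left(\left(6 - \sqrt{37}\right) 8 - 50\right) + 12009\right) \frac{1}{46899} = \left(\left(\left(48 - 8 \sqrt{37}\right) - 50\right) + 12009\right) \frac{1}{46899} = \left(\left(-2 - 8 \sqrt{37}\right) + 12009\right) \frac{1}{46899} = \left(12007 - 8 \sqrt{37}\right) \frac{1}{46899} = \frac{12007}{46899} - \frac{8 \sqrt{37}}{46899}$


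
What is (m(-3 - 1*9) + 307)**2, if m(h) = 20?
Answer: 106929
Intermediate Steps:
(m(-3 - 1*9) + 307)**2 = (20 + 307)**2 = 327**2 = 106929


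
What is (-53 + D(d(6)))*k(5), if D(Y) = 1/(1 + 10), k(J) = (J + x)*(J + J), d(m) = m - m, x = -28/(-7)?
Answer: -52380/11 ≈ -4761.8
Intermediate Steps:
x = 4 (x = -28*(-⅐) = 4)
d(m) = 0
k(J) = 2*J*(4 + J) (k(J) = (J + 4)*(J + J) = (4 + J)*(2*J) = 2*J*(4 + J))
D(Y) = 1/11
(-53 + D(d(6)))*k(5) = (-53 + 1/11)*(2*5*(4 + 5)) = -1164*5*9/11 = -582/11*90 = -52380/11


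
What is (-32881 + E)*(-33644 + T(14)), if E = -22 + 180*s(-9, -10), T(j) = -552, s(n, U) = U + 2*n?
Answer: 1297498828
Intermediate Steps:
E = -5062 (E = -22 + 180*(-10 + 2*(-9)) = -22 + 180*(-10 - 18) = -22 + 180*(-28) = -22 - 5040 = -5062)
(-32881 + E)*(-33644 + T(14)) = (-32881 - 5062)*(-33644 - 552) = -37943*(-34196) = 1297498828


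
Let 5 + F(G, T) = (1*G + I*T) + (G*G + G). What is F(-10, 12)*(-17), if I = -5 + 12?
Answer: -2703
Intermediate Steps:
I = 7
F(G, T) = -5 + G**2 + 2*G + 7*T (F(G, T) = -5 + ((1*G + 7*T) + (G*G + G)) = -5 + ((G + 7*T) + (G**2 + G)) = -5 + ((G + 7*T) + (G + G**2)) = -5 + (G**2 + 2*G + 7*T) = -5 + G**2 + 2*G + 7*T)
F(-10, 12)*(-17) = (-5 + (-10)**2 + 2*(-10) + 7*12)*(-17) = (-5 + 100 - 20 + 84)*(-17) = 159*(-17) = -2703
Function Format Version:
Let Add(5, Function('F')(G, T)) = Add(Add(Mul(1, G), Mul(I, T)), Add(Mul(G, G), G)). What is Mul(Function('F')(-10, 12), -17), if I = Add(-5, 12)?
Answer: -2703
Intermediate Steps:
I = 7
Function('F')(G, T) = Add(-5, Pow(G, 2), Mul(2, G), Mul(7, T)) (Function('F')(G, T) = Add(-5, Add(Add(Mul(1, G), Mul(7, T)), Add(Mul(G, G), G))) = Add(-5, Add(Add(G, Mul(7, T)), Add(Pow(G, 2), G))) = Add(-5, Add(Add(G, Mul(7, T)), Add(G, Pow(G, 2)))) = Add(-5, Add(Pow(G, 2), Mul(2, G), Mul(7, T))) = Add(-5, Pow(G, 2), Mul(2, G), Mul(7, T)))
Mul(Function('F')(-10, 12), -17) = Mul(Add(-5, Pow(-10, 2), Mul(2, -10), Mul(7, 12)), -17) = Mul(Add(-5, 100, -20, 84), -17) = Mul(159, -17) = -2703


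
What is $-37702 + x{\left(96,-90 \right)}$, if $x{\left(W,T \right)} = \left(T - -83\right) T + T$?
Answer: $-37162$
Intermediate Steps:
$x{\left(W,T \right)} = T + T \left(83 + T\right)$ ($x{\left(W,T \right)} = \left(T + 83\right) T + T = \left(83 + T\right) T + T = T \left(83 + T\right) + T = T + T \left(83 + T\right)$)
$-37702 + x{\left(96,-90 \right)} = -37702 - 90 \left(84 - 90\right) = -37702 - -540 = -37702 + 540 = -37162$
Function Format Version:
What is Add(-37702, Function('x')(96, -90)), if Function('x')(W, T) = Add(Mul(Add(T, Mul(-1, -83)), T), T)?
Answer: -37162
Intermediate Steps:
Function('x')(W, T) = Add(T, Mul(T, Add(83, T))) (Function('x')(W, T) = Add(Mul(Add(T, 83), T), T) = Add(Mul(Add(83, T), T), T) = Add(Mul(T, Add(83, T)), T) = Add(T, Mul(T, Add(83, T))))
Add(-37702, Function('x')(96, -90)) = Add(-37702, Mul(-90, Add(84, -90))) = Add(-37702, Mul(-90, -6)) = Add(-37702, 540) = -37162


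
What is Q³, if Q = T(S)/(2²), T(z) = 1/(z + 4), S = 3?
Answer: 1/21952 ≈ 4.5554e-5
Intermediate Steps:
T(z) = 1/(4 + z)
Q = 1/28 (Q = 1/((4 + 3)*(2²)) = 1/(7*4) = (⅐)*(¼) = 1/28 ≈ 0.035714)
Q³ = (1/28)³ = 1/21952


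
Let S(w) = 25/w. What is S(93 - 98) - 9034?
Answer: -9039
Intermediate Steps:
S(93 - 98) - 9034 = 25/(93 - 98) - 9034 = 25/(-5) - 9034 = 25*(-⅕) - 9034 = -5 - 9034 = -9039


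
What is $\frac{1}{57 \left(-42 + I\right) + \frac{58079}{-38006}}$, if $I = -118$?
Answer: $- \frac{38006}{346672799} \approx -0.00010963$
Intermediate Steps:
$\frac{1}{57 \left(-42 + I\right) + \frac{58079}{-38006}} = \frac{1}{57 \left(-42 - 118\right) + \frac{58079}{-38006}} = \frac{1}{57 \left(-160\right) + 58079 \left(- \frac{1}{38006}\right)} = \frac{1}{-9120 - \frac{58079}{38006}} = \frac{1}{- \frac{346672799}{38006}} = - \frac{38006}{346672799}$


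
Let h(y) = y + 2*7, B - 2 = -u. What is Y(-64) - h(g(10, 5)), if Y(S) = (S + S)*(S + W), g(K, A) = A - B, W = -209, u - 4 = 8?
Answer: 34915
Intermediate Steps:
u = 12 (u = 4 + 8 = 12)
B = -10 (B = 2 - 1*12 = 2 - 12 = -10)
g(K, A) = 10 + A (g(K, A) = A - 1*(-10) = A + 10 = 10 + A)
Y(S) = 2*S*(-209 + S) (Y(S) = (S + S)*(S - 209) = (2*S)*(-209 + S) = 2*S*(-209 + S))
h(y) = 14 + y (h(y) = y + 14 = 14 + y)
Y(-64) - h(g(10, 5)) = 2*(-64)*(-209 - 64) - (14 + (10 + 5)) = 2*(-64)*(-273) - (14 + 15) = 34944 - 1*29 = 34944 - 29 = 34915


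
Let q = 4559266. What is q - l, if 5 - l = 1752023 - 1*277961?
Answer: 6033323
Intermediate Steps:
l = -1474057 (l = 5 - (1752023 - 1*277961) = 5 - (1752023 - 277961) = 5 - 1*1474062 = 5 - 1474062 = -1474057)
q - l = 4559266 - 1*(-1474057) = 4559266 + 1474057 = 6033323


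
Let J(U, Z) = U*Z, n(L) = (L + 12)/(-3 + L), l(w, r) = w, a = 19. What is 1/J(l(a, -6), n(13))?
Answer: 2/95 ≈ 0.021053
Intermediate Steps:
n(L) = (12 + L)/(-3 + L)
1/J(l(a, -6), n(13)) = 1/(19*((12 + 13)/(-3 + 13))) = 1/(19*(25/10)) = 1/(19*((⅒)*25)) = 1/(19*(5/2)) = 1/(95/2) = 2/95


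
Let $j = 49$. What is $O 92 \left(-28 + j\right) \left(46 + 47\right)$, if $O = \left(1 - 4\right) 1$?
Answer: $-539028$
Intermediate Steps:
$O = -3$ ($O = \left(-3\right) 1 = -3$)
$O 92 \left(-28 + j\right) \left(46 + 47\right) = \left(-3\right) 92 \left(-28 + 49\right) \left(46 + 47\right) = - 276 \cdot 21 \cdot 93 = \left(-276\right) 1953 = -539028$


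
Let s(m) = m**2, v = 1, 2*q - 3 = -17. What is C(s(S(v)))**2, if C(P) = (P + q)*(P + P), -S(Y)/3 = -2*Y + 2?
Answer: 0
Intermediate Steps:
q = -7 (q = 3/2 + (1/2)*(-17) = 3/2 - 17/2 = -7)
S(Y) = -6 + 6*Y (S(Y) = -3*(-2*Y + 2) = -3*(2 - 2*Y) = -6 + 6*Y)
C(P) = 2*P*(-7 + P) (C(P) = (P - 7)*(P + P) = (-7 + P)*(2*P) = 2*P*(-7 + P))
C(s(S(v)))**2 = (2*(-6 + 6*1)**2*(-7 + (-6 + 6*1)**2))**2 = (2*(-6 + 6)**2*(-7 + (-6 + 6)**2))**2 = (2*0**2*(-7 + 0**2))**2 = (2*0*(-7 + 0))**2 = (2*0*(-7))**2 = 0**2 = 0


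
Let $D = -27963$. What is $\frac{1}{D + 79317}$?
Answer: $\frac{1}{51354} \approx 1.9473 \cdot 10^{-5}$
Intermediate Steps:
$\frac{1}{D + 79317} = \frac{1}{-27963 + 79317} = \frac{1}{51354}$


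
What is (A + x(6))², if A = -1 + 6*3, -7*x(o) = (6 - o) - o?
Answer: 15625/49 ≈ 318.88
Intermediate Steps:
x(o) = -6/7 + 2*o/7 (x(o) = -((6 - o) - o)/7 = -(6 - 2*o)/7 = -6/7 + 2*o/7)
A = 17 (A = -1 + 18 = 17)
(A + x(6))² = (17 + (-6/7 + (2/7)*6))² = (17 + (-6/7 + 12/7))² = (17 + 6/7)² = (125/7)² = 15625/49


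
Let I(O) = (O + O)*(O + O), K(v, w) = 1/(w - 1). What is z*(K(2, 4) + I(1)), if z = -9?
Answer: -39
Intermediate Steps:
K(v, w) = 1/(-1 + w)
I(O) = 4*O**2 (I(O) = (2*O)*(2*O) = 4*O**2)
z*(K(2, 4) + I(1)) = -9*(1/(-1 + 4) + 4*1**2) = -9*(1/3 + 4*1) = -9*(1/3 + 4) = -9*13/3 = -39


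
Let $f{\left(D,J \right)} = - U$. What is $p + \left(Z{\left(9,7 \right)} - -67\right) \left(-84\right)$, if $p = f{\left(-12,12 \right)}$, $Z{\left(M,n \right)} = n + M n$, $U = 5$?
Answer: $-11513$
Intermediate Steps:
$f{\left(D,J \right)} = -5$ ($f{\left(D,J \right)} = \left(-1\right) 5 = -5$)
$p = -5$
$p + \left(Z{\left(9,7 \right)} - -67\right) \left(-84\right) = -5 + \left(7 \left(1 + 9\right) - -67\right) \left(-84\right) = -5 + \left(7 \cdot 10 + 67\right) \left(-84\right) = -5 + \left(70 + 67\right) \left(-84\right) = -5 + 137 \left(-84\right) = -5 - 11508 = -11513$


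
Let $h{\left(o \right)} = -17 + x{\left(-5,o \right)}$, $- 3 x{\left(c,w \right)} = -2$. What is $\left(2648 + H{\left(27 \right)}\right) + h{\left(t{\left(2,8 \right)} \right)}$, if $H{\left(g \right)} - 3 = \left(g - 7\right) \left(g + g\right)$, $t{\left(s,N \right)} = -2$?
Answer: $\frac{11144}{3} \approx 3714.7$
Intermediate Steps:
$H{\left(g \right)} = 3 + 2 g \left(-7 + g\right)$ ($H{\left(g \right)} = 3 + \left(g - 7\right) \left(g + g\right) = 3 + \left(g - 7\right) 2 g = 3 + \left(-7 + g\right) 2 g = 3 + 2 g \left(-7 + g\right)$)
$x{\left(c,w \right)} = \frac{2}{3}$ ($x{\left(c,w \right)} = \left(- \frac{1}{3}\right) \left(-2\right) = \frac{2}{3}$)
$h{\left(o \right)} = - \frac{49}{3}$ ($h{\left(o \right)} = -17 + \frac{2}{3} = - \frac{49}{3}$)
$\left(2648 + H{\left(27 \right)}\right) + h{\left(t{\left(2,8 \right)} \right)} = \left(2648 + \left(3 - 378 + 2 \cdot 27^{2}\right)\right) - \frac{49}{3} = \left(2648 + \left(3 - 378 + 2 \cdot 729\right)\right) - \frac{49}{3} = \left(2648 + \left(3 - 378 + 1458\right)\right) - \frac{49}{3} = \left(2648 + 1083\right) - \frac{49}{3} = 3731 - \frac{49}{3} = \frac{11144}{3}$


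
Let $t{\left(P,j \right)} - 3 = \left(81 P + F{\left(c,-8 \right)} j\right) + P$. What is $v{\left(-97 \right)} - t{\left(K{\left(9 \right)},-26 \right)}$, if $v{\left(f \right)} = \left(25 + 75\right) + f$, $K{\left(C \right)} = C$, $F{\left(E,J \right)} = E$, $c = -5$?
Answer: $-868$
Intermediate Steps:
$v{\left(f \right)} = 100 + f$
$t{\left(P,j \right)} = 3 - 5 j + 82 P$ ($t{\left(P,j \right)} = 3 + \left(\left(81 P - 5 j\right) + P\right) = 3 + \left(\left(- 5 j + 81 P\right) + P\right) = 3 + \left(- 5 j + 82 P\right) = 3 - 5 j + 82 P$)
$v{\left(-97 \right)} - t{\left(K{\left(9 \right)},-26 \right)} = \left(100 - 97\right) - \left(3 - -130 + 82 \cdot 9\right) = 3 - \left(3 + 130 + 738\right) = 3 - 871 = -868$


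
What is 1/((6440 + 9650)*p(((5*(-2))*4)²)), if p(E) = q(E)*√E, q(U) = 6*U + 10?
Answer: 1/6184996000 ≈ 1.6168e-10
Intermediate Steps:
q(U) = 10 + 6*U
p(E) = √E*(10 + 6*E) (p(E) = (10 + 6*E)*√E = √E*(10 + 6*E))
1/((6440 + 9650)*p(((5*(-2))*4)²)) = 1/((6440 + 9650)*((√(((5*(-2))*4)²)*(10 + 6*((5*(-2))*4)²)))) = 1/(16090*((√((-10*4)²)*(10 + 6*(-10*4)²)))) = 1/(16090*((√((-40)²)*(10 + 6*(-40)²)))) = 1/(16090*((√1600*(10 + 6*1600)))) = 1/(16090*((40*(10 + 9600)))) = 1/(16090*((40*9610))) = (1/16090)/384400 = (1/16090)*(1/384400) = 1/6184996000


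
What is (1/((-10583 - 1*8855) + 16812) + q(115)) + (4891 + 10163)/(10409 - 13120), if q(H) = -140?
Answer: -1036206555/7119086 ≈ -145.55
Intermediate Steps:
(1/((-10583 - 1*8855) + 16812) + q(115)) + (4891 + 10163)/(10409 - 13120) = (1/((-10583 - 1*8855) + 16812) - 140) + (4891 + 10163)/(10409 - 13120) = (1/((-10583 - 8855) + 16812) - 140) + 15054/(-2711) = (1/(-19438 + 16812) - 140) + 15054*(-1/2711) = (1/(-2626) - 140) - 15054/2711 = (-1/2626 - 140) - 15054/2711 = -367641/2626 - 15054/2711 = -1036206555/7119086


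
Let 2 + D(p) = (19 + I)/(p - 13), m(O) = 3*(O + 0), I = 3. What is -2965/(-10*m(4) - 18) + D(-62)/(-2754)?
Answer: 102074081/4750650 ≈ 21.486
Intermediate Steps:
m(O) = 3*O
D(p) = -2 + 22/(-13 + p) (D(p) = -2 + (19 + 3)/(p - 13) = -2 + 22/(-13 + p))
-2965/(-10*m(4) - 18) + D(-62)/(-2754) = -2965/(-30*4 - 18) + (2*(24 - 1*(-62))/(-13 - 62))/(-2754) = -2965/(-10*12 - 18) + (2*(24 + 62)/(-75))*(-1/2754) = -2965/(-120 - 18) + (2*(-1/75)*86)*(-1/2754) = -2965/(-138) - 172/75*(-1/2754) = -2965*(-1/138) + 86/103275 = 2965/138 + 86/103275 = 102074081/4750650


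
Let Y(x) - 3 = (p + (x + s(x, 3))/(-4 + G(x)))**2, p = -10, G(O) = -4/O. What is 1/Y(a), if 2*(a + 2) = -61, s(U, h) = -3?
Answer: 254016/942673 ≈ 0.26946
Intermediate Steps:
a = -65/2 (a = -2 + (1/2)*(-61) = -2 - 61/2 = -65/2 ≈ -32.500)
Y(x) = 3 + (-10 + (-3 + x)/(-4 - 4/x))**2 (Y(x) = 3 + (-10 + (x - 3)/(-4 - 4/x))**2 = 3 + (-10 + (-3 + x)/(-4 - 4/x))**2)
1/Y(a) = 1/(3 + (40 + (-65/2)**2 + 37*(-65/2))**2/(16*(1 - 65/2)**2)) = 1/(3 + (40 + 4225/4 - 2405/2)**2/(16*(-63/2)**2)) = 1/(3 + (1/16)*(4/3969)*(-425/4)**2) = 1/(3 + (1/16)*(4/3969)*(180625/16)) = 1/(3 + 180625/254016) = 1/(942673/254016) = 254016/942673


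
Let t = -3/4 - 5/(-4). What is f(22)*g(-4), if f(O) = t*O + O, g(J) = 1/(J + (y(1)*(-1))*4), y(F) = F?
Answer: -33/8 ≈ -4.1250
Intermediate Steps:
t = ½ (t = -3*¼ - 5*(-¼) = -¾ + 5/4 = ½ ≈ 0.50000)
g(J) = 1/(-4 + J) (g(J) = 1/(J + (1*(-1))*4) = 1/(J - 1*4) = 1/(J - 4) = 1/(-4 + J))
f(O) = 3*O/2 (f(O) = O/2 + O = 3*O/2)
f(22)*g(-4) = ((3/2)*22)/(-4 - 4) = 33/(-8) = 33*(-⅛) = -33/8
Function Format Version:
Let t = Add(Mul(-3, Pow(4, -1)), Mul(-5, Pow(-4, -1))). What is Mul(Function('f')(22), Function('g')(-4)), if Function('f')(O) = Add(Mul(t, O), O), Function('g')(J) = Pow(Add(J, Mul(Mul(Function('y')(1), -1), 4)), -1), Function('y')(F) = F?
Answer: Rational(-33, 8) ≈ -4.1250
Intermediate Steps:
t = Rational(1, 2) (t = Add(Mul(-3, Rational(1, 4)), Mul(-5, Rational(-1, 4))) = Add(Rational(-3, 4), Rational(5, 4)) = Rational(1, 2) ≈ 0.50000)
Function('g')(J) = Pow(Add(-4, J), -1) (Function('g')(J) = Pow(Add(J, Mul(Mul(1, -1), 4)), -1) = Pow(Add(J, Mul(-1, 4)), -1) = Pow(Add(J, -4), -1) = Pow(Add(-4, J), -1))
Function('f')(O) = Mul(Rational(3, 2), O) (Function('f')(O) = Add(Mul(Rational(1, 2), O), O) = Mul(Rational(3, 2), O))
Mul(Function('f')(22), Function('g')(-4)) = Mul(Mul(Rational(3, 2), 22), Pow(Add(-4, -4), -1)) = Mul(33, Pow(-8, -1)) = Mul(33, Rational(-1, 8)) = Rational(-33, 8)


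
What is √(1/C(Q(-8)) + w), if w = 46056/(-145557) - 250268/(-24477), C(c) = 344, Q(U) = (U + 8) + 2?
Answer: √567272708278237270870/7565449068 ≈ 3.1482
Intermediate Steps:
Q(U) = 10 + U (Q(U) = (8 + U) + 2 = 10 + U)
w = 3922327396/395866521 (w = 46056*(-1/145557) - 250268*(-1/24477) = -15352/48519 + 250268/24477 = 3922327396/395866521 ≈ 9.9082)
√(1/C(Q(-8)) + w) = √(1/344 + 3922327396/395866521) = √(1349676490745/136178083224) = √567272708278237270870/7565449068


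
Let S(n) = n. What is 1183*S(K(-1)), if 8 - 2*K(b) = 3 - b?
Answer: 2366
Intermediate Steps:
K(b) = 5/2 + b/2 (K(b) = 4 - (3 - b)/2 = 4 + (-3/2 + b/2) = 5/2 + b/2)
1183*S(K(-1)) = 1183*(5/2 + (½)*(-1)) = 1183*(5/2 - ½) = 1183*2 = 2366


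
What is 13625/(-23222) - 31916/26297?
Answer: -1099449977/610668934 ≈ -1.8004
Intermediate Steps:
13625/(-23222) - 31916/26297 = 13625*(-1/23222) - 31916*1/26297 = -13625/23222 - 31916/26297 = -1099449977/610668934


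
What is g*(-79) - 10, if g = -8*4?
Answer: 2518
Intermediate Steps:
g = -32
g*(-79) - 10 = -32*(-79) - 10 = 2528 - 10 = 2518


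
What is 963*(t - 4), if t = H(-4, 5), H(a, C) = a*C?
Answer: -23112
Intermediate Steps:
H(a, C) = C*a
t = -20 (t = 5*(-4) = -20)
963*(t - 4) = 963*(-20 - 4) = 963*(-24) = -23112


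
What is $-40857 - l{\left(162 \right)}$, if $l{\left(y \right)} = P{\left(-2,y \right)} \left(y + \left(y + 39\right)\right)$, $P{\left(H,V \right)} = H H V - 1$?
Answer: $-275718$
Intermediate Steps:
$P{\left(H,V \right)} = -1 + V H^{2}$ ($P{\left(H,V \right)} = H^{2} V - 1 = V H^{2} - 1 = -1 + V H^{2}$)
$l{\left(y \right)} = \left(-1 + 4 y\right) \left(39 + 2 y\right)$ ($l{\left(y \right)} = \left(-1 + y \left(-2\right)^{2}\right) \left(y + \left(y + 39\right)\right) = \left(-1 + y 4\right) \left(y + \left(39 + y\right)\right) = \left(-1 + 4 y\right) \left(39 + 2 y\right)$)
$-40857 - l{\left(162 \right)} = -40857 - \left(-1 + 4 \cdot 162\right) \left(39 + 2 \cdot 162\right) = -40857 - \left(-1 + 648\right) \left(39 + 324\right) = -40857 - 647 \cdot 363 = -40857 - 234861 = -275718$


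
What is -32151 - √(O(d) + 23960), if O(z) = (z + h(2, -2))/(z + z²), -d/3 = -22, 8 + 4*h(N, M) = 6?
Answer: -32151 - √468516142281/4422 ≈ -32306.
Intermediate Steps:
h(N, M) = -½ (h(N, M) = -2 + (¼)*6 = -2 + 3/2 = -½)
d = 66 (d = -3*(-22) = 66)
O(z) = (-½ + z)/(z + z²) (O(z) = (z - ½)/(z + z²) = (-½ + z)/(z + z²))
-32151 - √(O(d) + 23960) = -32151 - √((-½ + 66)/(66*(1 + 66)) + 23960) = -32151 - √((1/66)*(131/2)/67 + 23960) = -32151 - √((1/66)*(1/67)*(131/2) + 23960) = -32151 - √(131/8844 + 23960) = -32151 - √(211902371/8844) = -32151 - √468516142281/4422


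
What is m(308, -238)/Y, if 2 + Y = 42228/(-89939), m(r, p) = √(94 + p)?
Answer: -539634*I/111053 ≈ -4.8592*I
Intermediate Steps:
Y = -222106/89939 (Y = -2 + 42228/(-89939) = -2 + 42228*(-1/89939) = -2 - 42228/89939 = -222106/89939 ≈ -2.4695)
m(308, -238)/Y = √(94 - 238)/(-222106/89939) = √(-144)*(-89939/222106) = (12*I)*(-89939/222106) = -539634*I/111053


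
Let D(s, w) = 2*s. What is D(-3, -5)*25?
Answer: -150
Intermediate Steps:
D(-3, -5)*25 = (2*(-3))*25 = -6*25 = -150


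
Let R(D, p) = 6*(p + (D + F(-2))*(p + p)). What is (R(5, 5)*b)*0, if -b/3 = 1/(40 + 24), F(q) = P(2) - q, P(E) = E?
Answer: 0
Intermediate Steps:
F(q) = 2 - q
R(D, p) = 6*p + 12*p*(4 + D) (R(D, p) = 6*(p + (D + (2 - 1*(-2)))*(p + p)) = 6*(p + (D + (2 + 2))*(2*p)) = 6*(p + (D + 4)*(2*p)) = 6*(p + (4 + D)*(2*p)) = 6*(p + 2*p*(4 + D)) = 6*p + 12*p*(4 + D))
b = -3/64 (b = -3/(40 + 24) = -3/64 ≈ -0.046875)
(R(5, 5)*b)*0 = ((6*5*(9 + 2*5))*(-3/64))*0 = ((6*5*(9 + 10))*(-3/64))*0 = ((6*5*19)*(-3/64))*0 = (570*(-3/64))*0 = -855/32*0 = 0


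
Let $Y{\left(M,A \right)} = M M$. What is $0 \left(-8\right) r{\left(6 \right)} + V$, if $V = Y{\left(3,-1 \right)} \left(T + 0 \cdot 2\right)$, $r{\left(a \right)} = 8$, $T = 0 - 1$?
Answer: $-9$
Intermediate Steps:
$T = -1$ ($T = 0 - 1 = -1$)
$Y{\left(M,A \right)} = M^{2}$
$V = -9$ ($V = 3^{2} \left(-1 + 0 \cdot 2\right) = 9 \left(-1 + 0\right) = 9 \left(-1\right) = -9$)
$0 \left(-8\right) r{\left(6 \right)} + V = 0 \left(-8\right) 8 - 9 = 0 \cdot 8 - 9 = 0 - 9 = -9$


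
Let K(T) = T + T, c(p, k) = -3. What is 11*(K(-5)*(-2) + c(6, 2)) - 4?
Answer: 183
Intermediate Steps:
K(T) = 2*T
11*(K(-5)*(-2) + c(6, 2)) - 4 = 11*((2*(-5))*(-2) - 3) - 4 = 11*(-10*(-2) - 3) - 4 = 11*(20 - 3) - 4 = 11*17 - 4 = 187 - 4 = 183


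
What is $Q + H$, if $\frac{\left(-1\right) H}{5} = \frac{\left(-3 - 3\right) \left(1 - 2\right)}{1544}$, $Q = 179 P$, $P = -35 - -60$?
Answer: $\frac{3454685}{772} \approx 4475.0$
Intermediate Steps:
$P = 25$ ($P = -35 + 60 = 25$)
$Q = 4475$ ($Q = 179 \cdot 25 = 4475$)
$H = - \frac{15}{772}$ ($H = - 5 \frac{\left(-3 - 3\right) \left(1 - 2\right)}{1544} = - 5 \left(-6\right) \left(-1\right) \frac{1}{1544} = - 5 \cdot 6 \cdot \frac{1}{1544} = \left(-5\right) \frac{3}{772} = - \frac{15}{772} \approx -0.01943$)
$Q + H = 4475 - \frac{15}{772} = \frac{3454685}{772}$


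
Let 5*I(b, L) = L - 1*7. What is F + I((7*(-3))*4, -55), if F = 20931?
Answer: 104593/5 ≈ 20919.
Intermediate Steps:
I(b, L) = -7/5 + L/5 (I(b, L) = (L - 1*7)/5 = (L - 7)/5 = (-7 + L)/5 = -7/5 + L/5)
F + I((7*(-3))*4, -55) = 20931 + (-7/5 + (1/5)*(-55)) = 20931 + (-7/5 - 11) = 20931 - 62/5 = 104593/5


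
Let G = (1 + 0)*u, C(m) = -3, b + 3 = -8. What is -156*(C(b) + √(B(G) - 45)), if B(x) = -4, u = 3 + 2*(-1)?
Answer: 468 - 1092*I ≈ 468.0 - 1092.0*I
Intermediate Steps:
b = -11 (b = -3 - 8 = -11)
u = 1 (u = 3 - 2 = 1)
G = 1 (G = (1 + 0)*1 = 1*1 = 1)
-156*(C(b) + √(B(G) - 45)) = -156*(-3 + √(-4 - 45)) = -156*(-3 + √(-49)) = -156*(-3 + 7*I) = 468 - 1092*I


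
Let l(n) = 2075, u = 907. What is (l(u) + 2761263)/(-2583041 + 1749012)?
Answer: -2763338/834029 ≈ -3.3132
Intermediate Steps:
(l(u) + 2761263)/(-2583041 + 1749012) = (2075 + 2761263)/(-2583041 + 1749012) = 2763338/(-834029) = 2763338*(-1/834029) = -2763338/834029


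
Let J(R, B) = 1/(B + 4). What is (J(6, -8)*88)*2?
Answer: -44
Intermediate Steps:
J(R, B) = 1/(4 + B)
(J(6, -8)*88)*2 = (88/(4 - 8))*2 = (88/(-4))*2 = -¼*88*2 = -22*2 = -44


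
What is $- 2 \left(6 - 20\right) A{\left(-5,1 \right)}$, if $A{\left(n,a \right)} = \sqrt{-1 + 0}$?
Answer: $28 i \approx 28.0 i$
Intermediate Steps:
$A{\left(n,a \right)} = i$ ($A{\left(n,a \right)} = \sqrt{-1} = i$)
$- 2 \left(6 - 20\right) A{\left(-5,1 \right)} = - 2 \left(6 - 20\right) i = \left(-2\right) \left(-14\right) i = 28 i$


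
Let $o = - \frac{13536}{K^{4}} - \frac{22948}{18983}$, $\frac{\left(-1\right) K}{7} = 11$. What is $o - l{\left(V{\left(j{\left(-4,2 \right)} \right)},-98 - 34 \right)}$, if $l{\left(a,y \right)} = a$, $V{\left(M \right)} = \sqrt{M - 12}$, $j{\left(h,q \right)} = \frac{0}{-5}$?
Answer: $- \frac{806948938756}{667310177303} - 2 i \sqrt{3} \approx -1.2093 - 3.4641 i$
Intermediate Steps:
$j{\left(h,q \right)} = 0$ ($j{\left(h,q \right)} = 0 \left(- \frac{1}{5}\right) = 0$)
$K = -77$ ($K = \left(-7\right) 11 = -77$)
$V{\left(M \right)} = \sqrt{-12 + M}$
$o = - \frac{806948938756}{667310177303}$ ($o = - \frac{13536}{\left(-77\right)^{4}} - \frac{22948}{18983} = - \frac{13536}{35153041} - \frac{22948}{18983} = - \frac{806948938756}{667310177303} \approx -1.2093$)
$o - l{\left(V{\left(j{\left(-4,2 \right)} \right)},-98 - 34 \right)} = - \frac{806948938756}{667310177303} - \sqrt{-12 + 0} = - \frac{806948938756}{667310177303} - \sqrt{-12} = - \frac{806948938756}{667310177303} - 2 i \sqrt{3}$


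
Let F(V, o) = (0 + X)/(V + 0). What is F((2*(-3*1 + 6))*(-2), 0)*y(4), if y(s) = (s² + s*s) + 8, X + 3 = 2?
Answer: 10/3 ≈ 3.3333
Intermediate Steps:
X = -1 (X = -3 + 2 = -1)
y(s) = 8 + 2*s² (y(s) = (s² + s²) + 8 = 2*s² + 8 = 8 + 2*s²)
F(V, o) = -1/V (F(V, o) = (0 - 1)/(V + 0) = -1/V)
F((2*(-3*1 + 6))*(-2), 0)*y(4) = (-1/((2*(-3*1 + 6))*(-2)))*(8 + 2*4²) = (-1/((2*(-3 + 6))*(-2)))*(8 + 2*16) = (-1/((2*3)*(-2)))*(8 + 32) = -1/(6*(-2))*40 = -1/(-12)*40 = -1*(-1/12)*40 = (1/12)*40 = 10/3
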